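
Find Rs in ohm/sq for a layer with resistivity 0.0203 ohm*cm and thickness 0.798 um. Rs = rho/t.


Step 1: Convert thickness to cm: t = 0.798 um = 7.9800e-05 cm
Step 2: Rs = rho / t = 0.0203 / 7.9800e-05
Step 3: Rs = 254.4 ohm/sq

254.4


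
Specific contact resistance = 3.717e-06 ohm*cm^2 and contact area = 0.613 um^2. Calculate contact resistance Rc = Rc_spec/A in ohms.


Step 1: Convert area to cm^2: 0.613 um^2 = 6.1300e-09 cm^2
Step 2: Rc = Rc_spec / A = 3.717e-06 / 6.1300e-09
Step 3: Rc = 6.06e+02 ohms

6.06e+02


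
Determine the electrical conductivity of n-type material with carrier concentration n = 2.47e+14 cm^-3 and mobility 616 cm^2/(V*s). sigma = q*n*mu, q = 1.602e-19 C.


Step 1: sigma = q * n * mu
Step 2: sigma = 1.602e-19 * 2.47e+14 * 616
Step 3: sigma = 2.437e-02 S/cm

2.437e-02


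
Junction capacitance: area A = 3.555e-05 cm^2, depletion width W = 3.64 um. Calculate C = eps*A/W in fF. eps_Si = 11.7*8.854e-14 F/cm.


Step 1: eps_Si = 11.7 * 8.854e-14 = 1.035918e-12 F/cm
Step 2: W in cm = 3.64 * 1e-4 = 3.64e-04 cm
Step 3: C = 1.035918e-12 * 3.555e-05 / 3.64e-04 = 1.011728e-13 F
Step 4: C = 101.17 fF

101.17


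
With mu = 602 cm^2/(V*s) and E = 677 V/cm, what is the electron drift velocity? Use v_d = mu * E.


Step 1: v_d = mu * E
Step 2: v_d = 602 * 677 = 407554
Step 3: v_d = 4.08e+05 cm/s

4.08e+05


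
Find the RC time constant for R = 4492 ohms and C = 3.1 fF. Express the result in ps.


Step 1: tau = R * C
Step 2: tau = 4492 * 3.1 fF = 4492 * 3.1e-15 F
Step 3: tau = 1.39252e-11 s = 13.9252 ps

13.9252


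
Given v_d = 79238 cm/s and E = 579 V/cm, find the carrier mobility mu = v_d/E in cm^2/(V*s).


Step 1: mu = v_d / E
Step 2: mu = 79238 / 579
Step 3: mu = 136.85 cm^2/(V*s)

136.85


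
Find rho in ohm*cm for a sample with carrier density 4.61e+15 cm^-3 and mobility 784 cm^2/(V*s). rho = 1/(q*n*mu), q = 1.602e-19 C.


Step 1: sigma = q * n * mu = 1.602e-19 * 4.61e+15 * 784 = 5.79001e-01 S/cm
Step 2: rho = 1 / sigma = 1 / 5.79001e-01 = 1.727 ohm*cm

1.727


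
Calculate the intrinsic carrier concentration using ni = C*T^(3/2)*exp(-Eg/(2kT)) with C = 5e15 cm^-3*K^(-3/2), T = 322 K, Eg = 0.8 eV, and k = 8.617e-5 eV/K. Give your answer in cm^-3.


Step 1: Compute kT = 8.617e-5 * 322 = 0.02774674 eV
Step 2: Exponent = -Eg/(2kT) = -0.8/(2*0.02774674) = -14.41611
Step 3: T^(3/2) = 322^1.5 = 5778.08
Step 4: ni = 5e15 * 5778.08 * exp(-14.41611) = 1.58e+13 cm^-3

1.58e+13


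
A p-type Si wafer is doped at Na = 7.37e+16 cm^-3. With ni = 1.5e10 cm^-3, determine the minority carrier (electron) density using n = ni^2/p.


Step 1: Majority hole concentration p ≈ Na = 7.37e+16 cm^-3
Step 2: n = ni^2 / Na = (1.5e10)^2 / 7.37e+16
Step 3: n = 3.05e+03 cm^-3

3.05e+03


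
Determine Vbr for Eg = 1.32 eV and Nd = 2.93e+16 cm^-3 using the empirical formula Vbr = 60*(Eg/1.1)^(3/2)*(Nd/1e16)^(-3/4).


Step 1: Eg/1.1 = 1.32/1.1 = 1.200000
Step 2: (Eg/1.1)^1.5 = 1.200000^1.5 = 1.314534
Step 3: (Nd/1e16)^(-0.75) = (2.93)^(-0.75) = 0.446529
Step 4: Vbr = 60 * 1.314534 * 0.446529 = 35.2 V

35.2


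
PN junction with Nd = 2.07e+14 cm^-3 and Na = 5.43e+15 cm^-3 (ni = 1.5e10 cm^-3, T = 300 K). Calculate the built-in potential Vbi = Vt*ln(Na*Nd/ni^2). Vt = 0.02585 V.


Step 1: Compute Na*Nd/ni^2 = 5.43e+15 * 2.07e+14 / (1.5e10)^2 = 4.9956e+09
Step 2: ln(4.9956e+09) = 22.3318
Step 3: Vbi = 0.02585 * 22.3318 = 0.577 V

0.577


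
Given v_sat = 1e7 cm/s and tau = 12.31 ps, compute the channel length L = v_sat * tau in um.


Step 1: tau in seconds = 12.31 ps * 1e-12 = 1.2310e-11 s
Step 2: L = v_sat * tau = 1e7 * 1.2310e-11 = 1.2310e-04 cm
Step 3: L in um = 1.2310e-04 * 1e4 = 1.231 um

1.231


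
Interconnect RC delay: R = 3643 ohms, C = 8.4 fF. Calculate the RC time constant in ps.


Step 1: tau = R * C
Step 2: tau = 3643 * 8.4 fF = 3643 * 8.4e-15 F
Step 3: tau = 3.06012e-11 s = 30.6012 ps

30.6012


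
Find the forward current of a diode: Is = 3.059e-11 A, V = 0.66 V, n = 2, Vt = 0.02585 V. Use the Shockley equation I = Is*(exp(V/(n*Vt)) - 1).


Step 1: V/(n*Vt) = 0.66/(2*0.02585) = 12.7660
Step 2: exp(12.7660) = 3.5011e+05
Step 3: I = 3.059e-11 * (3.5011e+05 - 1) = 1.07e-05 A

1.07e-05


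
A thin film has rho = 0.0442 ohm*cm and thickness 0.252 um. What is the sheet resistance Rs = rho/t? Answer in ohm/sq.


Step 1: Convert thickness to cm: t = 0.252 um = 2.5200e-05 cm
Step 2: Rs = rho / t = 0.0442 / 2.5200e-05
Step 3: Rs = 1754.0 ohm/sq

1754.0


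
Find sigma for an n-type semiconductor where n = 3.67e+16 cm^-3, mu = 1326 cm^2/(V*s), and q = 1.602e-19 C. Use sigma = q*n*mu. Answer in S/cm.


Step 1: sigma = q * n * mu
Step 2: sigma = 1.602e-19 * 3.67e+16 * 1326
Step 3: sigma = 7.796e+00 S/cm

7.796e+00


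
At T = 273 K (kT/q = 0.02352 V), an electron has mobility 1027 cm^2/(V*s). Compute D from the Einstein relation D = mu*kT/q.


Step 1: D = mu * (kT/q)
Step 2: D = 1027 * 0.02352
Step 3: D = 24.16 cm^2/s

24.16


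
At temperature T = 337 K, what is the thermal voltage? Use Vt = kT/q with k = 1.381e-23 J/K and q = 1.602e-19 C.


Step 1: kT = 1.381e-23 * 337 = 4.65397e-21 J
Step 2: Vt = kT/q = 4.65397e-21 / 1.602e-19
Step 3: Vt = 0.02905 V

0.02905


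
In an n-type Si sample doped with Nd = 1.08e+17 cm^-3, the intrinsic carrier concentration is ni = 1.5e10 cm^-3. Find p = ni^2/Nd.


Step 1: Since Nd >> ni, n ≈ Nd = 1.08e+17 cm^-3
Step 2: p = ni^2 / n = (1.5e10)^2 / 1.08e+17
Step 3: p = 2.25e20 / 1.08e+17 = 2.08e+03 cm^-3

2.08e+03


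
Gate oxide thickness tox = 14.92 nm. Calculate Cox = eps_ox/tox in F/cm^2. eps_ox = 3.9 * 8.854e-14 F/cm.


Step 1: eps_ox = 3.9 * 8.854e-14 = 3.45306e-13 F/cm
Step 2: tox in cm = 14.92 nm * 1e-7 = 1.4920e-06 cm
Step 3: Cox = 3.45306e-13 / 1.4920e-06 = 2.31e-07 F/cm^2

2.31e-07


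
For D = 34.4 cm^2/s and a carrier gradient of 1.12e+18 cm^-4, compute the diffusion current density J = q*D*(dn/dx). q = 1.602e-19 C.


Step 1: J = q * D * (dn/dx)
Step 2: J = 1.602e-19 * 34.4 * 1.12e+18
Step 3: J = 6.17e+00 A/cm^2

6.17e+00


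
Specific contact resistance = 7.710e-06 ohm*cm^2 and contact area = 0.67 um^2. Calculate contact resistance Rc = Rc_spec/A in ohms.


Step 1: Convert area to cm^2: 0.67 um^2 = 6.7000e-09 cm^2
Step 2: Rc = Rc_spec / A = 7.710e-06 / 6.7000e-09
Step 3: Rc = 1.15e+03 ohms

1.15e+03


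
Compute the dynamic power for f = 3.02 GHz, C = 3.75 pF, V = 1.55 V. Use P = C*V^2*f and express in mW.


Step 1: V^2 = 1.55^2 = 2.4025 V^2
Step 2: P = C*V^2*f = 3.75e-12 F * 2.4025 * 3.02e9 Hz
Step 3: P = 2.72083125e-02 W
Step 4: P = 27.208 mW

27.208


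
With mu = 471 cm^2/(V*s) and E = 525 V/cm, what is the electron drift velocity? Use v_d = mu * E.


Step 1: v_d = mu * E
Step 2: v_d = 471 * 525 = 247275
Step 3: v_d = 2.47e+05 cm/s

2.47e+05


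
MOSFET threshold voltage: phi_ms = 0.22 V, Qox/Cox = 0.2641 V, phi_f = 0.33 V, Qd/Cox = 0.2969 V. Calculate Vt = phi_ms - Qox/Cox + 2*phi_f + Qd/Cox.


Step 1: Vt = phi_ms - Qox/Cox + 2*phi_f + Qd/Cox
Step 2: Vt = 0.22 - 0.2641 + 2*0.33 + 0.2969
Step 3: Vt = 0.22 - 0.2641 + 0.66 + 0.2969
Step 4: Vt = 0.9128 V

0.9128


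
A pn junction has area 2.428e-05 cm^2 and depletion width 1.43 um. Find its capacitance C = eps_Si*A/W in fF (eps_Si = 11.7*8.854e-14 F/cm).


Step 1: eps_Si = 11.7 * 8.854e-14 = 1.035918e-12 F/cm
Step 2: W in cm = 1.43 * 1e-4 = 1.43e-04 cm
Step 3: C = 1.035918e-12 * 2.428e-05 / 1.43e-04 = 1.758887e-13 F
Step 4: C = 175.89 fF

175.89


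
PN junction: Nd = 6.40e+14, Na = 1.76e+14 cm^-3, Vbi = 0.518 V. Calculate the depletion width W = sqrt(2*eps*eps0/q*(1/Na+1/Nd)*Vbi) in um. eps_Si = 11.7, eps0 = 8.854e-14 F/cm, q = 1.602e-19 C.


Step 1: 1/Na + 1/Nd = 1/1.76e+14 + 1/6.40e+14 = 7.24432e-15
Step 2: 2*eps*eps0/q = 2*11.7*8.854e-14/1.602e-19 = 1.293281e+07
Step 3: W^2 = 1.293281e+07 * 7.24432e-15 * 0.518 = 4.85311e-08
Step 4: W = sqrt(4.85311e-08) = 2.203e-04 cm = 2.203 um

2.203


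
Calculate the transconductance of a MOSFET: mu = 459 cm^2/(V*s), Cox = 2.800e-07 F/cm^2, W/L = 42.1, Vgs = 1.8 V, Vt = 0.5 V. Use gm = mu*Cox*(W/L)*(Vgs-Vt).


Step 1: Vov = Vgs - Vt = 1.8 - 0.5 = 1.3 V
Step 2: gm = mu * Cox * (W/L) * Vov
Step 3: gm = 459 * 2.800e-07 * 42.1 * 1.3 = 7.03e-03 S

7.03e-03


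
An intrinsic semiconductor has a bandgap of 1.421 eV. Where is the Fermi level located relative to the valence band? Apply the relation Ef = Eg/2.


Step 1: For an intrinsic semiconductor, the Fermi level sits at midgap.
Step 2: Ef = Eg / 2 = 1.421 / 2 = 0.7105 eV

0.7105


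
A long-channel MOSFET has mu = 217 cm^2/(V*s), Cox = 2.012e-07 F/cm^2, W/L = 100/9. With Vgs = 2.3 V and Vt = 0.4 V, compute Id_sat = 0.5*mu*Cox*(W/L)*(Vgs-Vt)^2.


Step 1: Overdrive voltage Vov = Vgs - Vt = 2.3 - 0.4 = 1.9 V
Step 2: W/L = 100/9 = 11.1111
Step 3: Id = 0.5 * 217 * 2.012e-07 * 11.1111 * 1.9^2
Step 4: Id = 8.76e-04 A

8.76e-04


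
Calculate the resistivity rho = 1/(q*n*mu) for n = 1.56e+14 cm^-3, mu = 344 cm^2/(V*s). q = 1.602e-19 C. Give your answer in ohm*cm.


Step 1: sigma = q * n * mu = 1.602e-19 * 1.56e+14 * 344 = 8.59697e-03 S/cm
Step 2: rho = 1 / sigma = 1 / 8.59697e-03 = 116.3 ohm*cm

116.3


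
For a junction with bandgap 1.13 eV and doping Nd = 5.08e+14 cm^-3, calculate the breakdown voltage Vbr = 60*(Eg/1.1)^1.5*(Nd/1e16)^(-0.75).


Step 1: Eg/1.1 = 1.13/1.1 = 1.027273
Step 2: (Eg/1.1)^1.5 = 1.027273^1.5 = 1.041187
Step 3: (Nd/1e16)^(-0.75) = (0.0508)^(-0.75) = 9.345493
Step 4: Vbr = 60 * 1.041187 * 9.345493 = 583.8 V

583.8


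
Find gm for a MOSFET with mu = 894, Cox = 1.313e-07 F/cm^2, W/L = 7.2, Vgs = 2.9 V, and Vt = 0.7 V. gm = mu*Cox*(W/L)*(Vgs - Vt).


Step 1: Vov = Vgs - Vt = 2.9 - 0.7 = 2.2 V
Step 2: gm = mu * Cox * (W/L) * Vov
Step 3: gm = 894 * 1.313e-07 * 7.2 * 2.2 = 1.86e-03 S

1.86e-03


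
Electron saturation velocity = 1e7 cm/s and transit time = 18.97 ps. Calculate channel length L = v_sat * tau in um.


Step 1: tau in seconds = 18.97 ps * 1e-12 = 1.8970e-11 s
Step 2: L = v_sat * tau = 1e7 * 1.8970e-11 = 1.8970e-04 cm
Step 3: L in um = 1.8970e-04 * 1e4 = 1.897 um

1.897


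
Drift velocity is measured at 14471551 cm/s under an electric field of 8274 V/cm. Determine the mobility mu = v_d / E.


Step 1: mu = v_d / E
Step 2: mu = 14471551 / 8274
Step 3: mu = 1749.04 cm^2/(V*s)

1749.04


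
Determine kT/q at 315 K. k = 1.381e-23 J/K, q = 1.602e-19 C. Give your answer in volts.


Step 1: kT = 1.381e-23 * 315 = 4.35015e-21 J
Step 2: Vt = kT/q = 4.35015e-21 / 1.602e-19
Step 3: Vt = 0.02715 V

0.02715


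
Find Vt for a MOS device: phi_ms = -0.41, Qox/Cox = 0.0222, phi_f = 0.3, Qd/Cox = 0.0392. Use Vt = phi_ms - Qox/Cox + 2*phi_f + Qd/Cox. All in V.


Step 1: Vt = phi_ms - Qox/Cox + 2*phi_f + Qd/Cox
Step 2: Vt = -0.41 - 0.0222 + 2*0.3 + 0.0392
Step 3: Vt = -0.41 - 0.0222 + 0.6 + 0.0392
Step 4: Vt = 0.207 V

0.207


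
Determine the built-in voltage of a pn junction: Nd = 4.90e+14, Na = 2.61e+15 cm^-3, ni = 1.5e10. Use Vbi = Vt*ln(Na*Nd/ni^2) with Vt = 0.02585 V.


Step 1: Compute Na*Nd/ni^2 = 2.61e+15 * 4.90e+14 / (1.5e10)^2 = 5.6840e+09
Step 2: ln(5.6840e+09) = 22.4609
Step 3: Vbi = 0.02585 * 22.4609 = 0.581 V

0.581


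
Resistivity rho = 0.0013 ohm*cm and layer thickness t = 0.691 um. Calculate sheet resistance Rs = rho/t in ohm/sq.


Step 1: Convert thickness to cm: t = 0.691 um = 6.9100e-05 cm
Step 2: Rs = rho / t = 0.0013 / 6.9100e-05
Step 3: Rs = 18.8 ohm/sq

18.8


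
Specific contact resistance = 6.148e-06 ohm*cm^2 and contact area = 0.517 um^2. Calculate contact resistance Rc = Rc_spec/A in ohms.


Step 1: Convert area to cm^2: 0.517 um^2 = 5.1700e-09 cm^2
Step 2: Rc = Rc_spec / A = 6.148e-06 / 5.1700e-09
Step 3: Rc = 1.19e+03 ohms

1.19e+03


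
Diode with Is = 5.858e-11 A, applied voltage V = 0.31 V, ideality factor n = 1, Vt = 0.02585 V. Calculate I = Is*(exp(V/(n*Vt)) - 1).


Step 1: V/(n*Vt) = 0.31/(1*0.02585) = 11.9923
Step 2: exp(11.9923) = 1.6151e+05
Step 3: I = 5.858e-11 * (1.6151e+05 - 1) = 9.46e-06 A

9.46e-06


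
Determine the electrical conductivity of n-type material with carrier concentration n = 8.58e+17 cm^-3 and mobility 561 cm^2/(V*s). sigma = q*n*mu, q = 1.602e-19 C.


Step 1: sigma = q * n * mu
Step 2: sigma = 1.602e-19 * 8.58e+17 * 561
Step 3: sigma = 7.711e+01 S/cm

7.711e+01


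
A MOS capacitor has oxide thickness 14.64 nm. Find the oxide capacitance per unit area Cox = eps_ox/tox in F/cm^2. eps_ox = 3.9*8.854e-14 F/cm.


Step 1: eps_ox = 3.9 * 8.854e-14 = 3.45306e-13 F/cm
Step 2: tox in cm = 14.64 nm * 1e-7 = 1.4640e-06 cm
Step 3: Cox = 3.45306e-13 / 1.4640e-06 = 2.36e-07 F/cm^2

2.36e-07


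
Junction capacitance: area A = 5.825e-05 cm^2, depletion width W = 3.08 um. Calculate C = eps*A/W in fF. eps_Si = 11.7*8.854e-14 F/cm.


Step 1: eps_Si = 11.7 * 8.854e-14 = 1.035918e-12 F/cm
Step 2: W in cm = 3.08 * 1e-4 = 3.08e-04 cm
Step 3: C = 1.035918e-12 * 5.825e-05 / 3.08e-04 = 1.959163e-13 F
Step 4: C = 195.92 fF

195.92


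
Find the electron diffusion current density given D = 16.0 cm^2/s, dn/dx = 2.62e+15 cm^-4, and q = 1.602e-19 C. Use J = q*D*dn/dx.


Step 1: J = q * D * (dn/dx)
Step 2: J = 1.602e-19 * 16.0 * 2.62e+15
Step 3: J = 6.72e-03 A/cm^2

6.72e-03


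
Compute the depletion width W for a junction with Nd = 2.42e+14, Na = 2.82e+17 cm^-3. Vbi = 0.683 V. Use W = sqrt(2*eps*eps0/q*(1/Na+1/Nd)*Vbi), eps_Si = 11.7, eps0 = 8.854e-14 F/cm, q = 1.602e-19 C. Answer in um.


Step 1: 1/Na + 1/Nd = 1/2.82e+17 + 1/2.42e+14 = 4.13578e-15
Step 2: 2*eps*eps0/q = 2*11.7*8.854e-14/1.602e-19 = 1.293281e+07
Step 3: W^2 = 1.293281e+07 * 4.13578e-15 * 0.683 = 3.65318e-08
Step 4: W = sqrt(3.65318e-08) = 1.911e-04 cm = 1.911 um

1.911


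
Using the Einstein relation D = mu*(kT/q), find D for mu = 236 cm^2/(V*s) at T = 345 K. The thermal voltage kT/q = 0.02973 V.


Step 1: D = mu * (kT/q)
Step 2: D = 236 * 0.02973
Step 3: D = 7.02 cm^2/s

7.02


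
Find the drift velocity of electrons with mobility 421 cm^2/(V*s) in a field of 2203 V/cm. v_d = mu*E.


Step 1: v_d = mu * E
Step 2: v_d = 421 * 2203 = 927463
Step 3: v_d = 9.27e+05 cm/s

9.27e+05


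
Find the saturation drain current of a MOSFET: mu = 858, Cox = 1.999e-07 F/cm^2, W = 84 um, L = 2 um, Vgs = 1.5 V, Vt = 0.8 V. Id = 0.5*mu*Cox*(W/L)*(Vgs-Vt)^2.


Step 1: Overdrive voltage Vov = Vgs - Vt = 1.5 - 0.8 = 0.7 V
Step 2: W/L = 84/2 = 42
Step 3: Id = 0.5 * 858 * 1.999e-07 * 42 * 0.7^2
Step 4: Id = 1.76e-03 A

1.76e-03


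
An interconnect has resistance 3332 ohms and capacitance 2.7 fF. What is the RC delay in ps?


Step 1: tau = R * C
Step 2: tau = 3332 * 2.7 fF = 3332 * 2.7e-15 F
Step 3: tau = 8.9964e-12 s = 8.9964 ps

8.9964


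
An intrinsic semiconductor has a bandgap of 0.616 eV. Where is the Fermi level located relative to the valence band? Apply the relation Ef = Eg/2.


Step 1: For an intrinsic semiconductor, the Fermi level sits at midgap.
Step 2: Ef = Eg / 2 = 0.616 / 2 = 0.308 eV

0.308


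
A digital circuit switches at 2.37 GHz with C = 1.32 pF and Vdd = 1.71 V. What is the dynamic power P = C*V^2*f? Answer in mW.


Step 1: V^2 = 1.71^2 = 2.9241 V^2
Step 2: P = C*V^2*f = 1.32e-12 F * 2.9241 * 2.37e9 Hz
Step 3: P = 9.14775444e-03 W
Step 4: P = 9.148 mW

9.148


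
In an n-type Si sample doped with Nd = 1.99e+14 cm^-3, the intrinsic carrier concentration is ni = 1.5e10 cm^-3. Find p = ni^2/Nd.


Step 1: Since Nd >> ni, n ≈ Nd = 1.99e+14 cm^-3
Step 2: p = ni^2 / n = (1.5e10)^2 / 1.99e+14
Step 3: p = 2.25e20 / 1.99e+14 = 1.13e+06 cm^-3

1.13e+06


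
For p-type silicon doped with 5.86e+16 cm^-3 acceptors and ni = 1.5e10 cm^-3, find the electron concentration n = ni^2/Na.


Step 1: Majority hole concentration p ≈ Na = 5.86e+16 cm^-3
Step 2: n = ni^2 / Na = (1.5e10)^2 / 5.86e+16
Step 3: n = 3.84e+03 cm^-3

3.84e+03


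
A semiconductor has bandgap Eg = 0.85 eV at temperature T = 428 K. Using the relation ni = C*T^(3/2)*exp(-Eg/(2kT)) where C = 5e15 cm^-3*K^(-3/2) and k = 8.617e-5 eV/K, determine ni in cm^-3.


Step 1: Compute kT = 8.617e-5 * 428 = 0.03688076 eV
Step 2: Exponent = -Eg/(2kT) = -0.85/(2*0.03688076) = -11.52362
Step 3: T^(3/2) = 428^1.5 = 8854.53
Step 4: ni = 5e15 * 8854.53 * exp(-11.52362) = 4.38e+14 cm^-3

4.38e+14


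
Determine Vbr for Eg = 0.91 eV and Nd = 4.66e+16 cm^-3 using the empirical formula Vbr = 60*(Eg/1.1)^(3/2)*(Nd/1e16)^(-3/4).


Step 1: Eg/1.1 = 0.91/1.1 = 0.827273
Step 2: (Eg/1.1)^1.5 = 0.827273^1.5 = 0.752442
Step 3: (Nd/1e16)^(-0.75) = (4.66)^(-0.75) = 0.315290
Step 4: Vbr = 60 * 0.752442 * 0.315290 = 14.2 V

14.2


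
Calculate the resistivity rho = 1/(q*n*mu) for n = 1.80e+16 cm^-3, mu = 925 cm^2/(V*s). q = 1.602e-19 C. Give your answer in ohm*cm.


Step 1: sigma = q * n * mu = 1.602e-19 * 1.80e+16 * 925 = 2.66733e+00 S/cm
Step 2: rho = 1 / sigma = 1 / 2.66733e+00 = 0.3749 ohm*cm

0.3749


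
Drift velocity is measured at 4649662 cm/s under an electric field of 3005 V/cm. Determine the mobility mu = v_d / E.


Step 1: mu = v_d / E
Step 2: mu = 4649662 / 3005
Step 3: mu = 1547.31 cm^2/(V*s)

1547.31


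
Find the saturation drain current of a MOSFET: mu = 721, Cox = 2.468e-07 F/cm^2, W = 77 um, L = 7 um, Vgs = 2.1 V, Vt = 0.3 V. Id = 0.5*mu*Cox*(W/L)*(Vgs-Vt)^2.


Step 1: Overdrive voltage Vov = Vgs - Vt = 2.1 - 0.3 = 1.8 V
Step 2: W/L = 77/7 = 11
Step 3: Id = 0.5 * 721 * 2.468e-07 * 11 * 1.8^2
Step 4: Id = 3.17e-03 A

3.17e-03


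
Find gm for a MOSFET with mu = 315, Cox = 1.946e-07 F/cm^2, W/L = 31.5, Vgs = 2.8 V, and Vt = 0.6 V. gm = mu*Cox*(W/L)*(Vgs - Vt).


Step 1: Vov = Vgs - Vt = 2.8 - 0.6 = 2.2 V
Step 2: gm = mu * Cox * (W/L) * Vov
Step 3: gm = 315 * 1.946e-07 * 31.5 * 2.2 = 4.25e-03 S

4.25e-03


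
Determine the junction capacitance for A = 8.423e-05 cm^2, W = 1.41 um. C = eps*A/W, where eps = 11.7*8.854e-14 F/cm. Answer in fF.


Step 1: eps_Si = 11.7 * 8.854e-14 = 1.035918e-12 F/cm
Step 2: W in cm = 1.41 * 1e-4 = 1.41e-04 cm
Step 3: C = 1.035918e-12 * 8.423e-05 / 1.41e-04 = 6.188324e-13 F
Step 4: C = 618.83 fF

618.83


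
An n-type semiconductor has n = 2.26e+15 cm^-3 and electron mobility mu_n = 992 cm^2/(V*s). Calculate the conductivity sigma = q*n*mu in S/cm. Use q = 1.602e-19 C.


Step 1: sigma = q * n * mu
Step 2: sigma = 1.602e-19 * 2.26e+15 * 992
Step 3: sigma = 3.592e-01 S/cm

3.592e-01


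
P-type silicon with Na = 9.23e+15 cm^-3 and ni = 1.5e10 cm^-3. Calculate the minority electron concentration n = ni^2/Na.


Step 1: Majority hole concentration p ≈ Na = 9.23e+15 cm^-3
Step 2: n = ni^2 / Na = (1.5e10)^2 / 9.23e+15
Step 3: n = 2.44e+04 cm^-3

2.44e+04


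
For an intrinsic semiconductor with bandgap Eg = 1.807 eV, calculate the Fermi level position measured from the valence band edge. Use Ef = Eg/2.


Step 1: For an intrinsic semiconductor, the Fermi level sits at midgap.
Step 2: Ef = Eg / 2 = 1.807 / 2 = 0.9035 eV

0.9035


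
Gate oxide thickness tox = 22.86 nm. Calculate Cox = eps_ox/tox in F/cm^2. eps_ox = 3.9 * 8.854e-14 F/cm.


Step 1: eps_ox = 3.9 * 8.854e-14 = 3.45306e-13 F/cm
Step 2: tox in cm = 22.86 nm * 1e-7 = 2.2860e-06 cm
Step 3: Cox = 3.45306e-13 / 2.2860e-06 = 1.51e-07 F/cm^2

1.51e-07


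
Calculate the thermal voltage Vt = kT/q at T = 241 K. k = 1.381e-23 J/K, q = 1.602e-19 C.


Step 1: kT = 1.381e-23 * 241 = 3.32821e-21 J
Step 2: Vt = kT/q = 3.32821e-21 / 1.602e-19
Step 3: Vt = 0.02078 V

0.02078


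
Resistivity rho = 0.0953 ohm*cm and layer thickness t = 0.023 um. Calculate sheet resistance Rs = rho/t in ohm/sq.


Step 1: Convert thickness to cm: t = 0.023 um = 2.3000e-06 cm
Step 2: Rs = rho / t = 0.0953 / 2.3000e-06
Step 3: Rs = 41434.8 ohm/sq

41434.8


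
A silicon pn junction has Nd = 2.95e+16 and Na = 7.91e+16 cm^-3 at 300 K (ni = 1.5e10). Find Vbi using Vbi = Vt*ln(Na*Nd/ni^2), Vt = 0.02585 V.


Step 1: Compute Na*Nd/ni^2 = 7.91e+16 * 2.95e+16 / (1.5e10)^2 = 1.0371e+13
Step 2: ln(1.0371e+13) = 29.9700
Step 3: Vbi = 0.02585 * 29.9700 = 0.775 V

0.775


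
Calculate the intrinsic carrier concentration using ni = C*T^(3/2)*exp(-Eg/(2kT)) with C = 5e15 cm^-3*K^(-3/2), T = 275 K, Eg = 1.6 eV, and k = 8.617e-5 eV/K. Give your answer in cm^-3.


Step 1: Compute kT = 8.617e-5 * 275 = 0.02369675 eV
Step 2: Exponent = -Eg/(2kT) = -1.6/(2*0.02369675) = -33.75990
Step 3: T^(3/2) = 275^1.5 = 4560.36
Step 4: ni = 5e15 * 4560.36 * exp(-33.75990) = 4.97e+04 cm^-3

4.97e+04


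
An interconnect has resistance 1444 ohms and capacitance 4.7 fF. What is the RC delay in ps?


Step 1: tau = R * C
Step 2: tau = 1444 * 4.7 fF = 1444 * 4.7e-15 F
Step 3: tau = 6.7868e-12 s = 6.7868 ps

6.7868


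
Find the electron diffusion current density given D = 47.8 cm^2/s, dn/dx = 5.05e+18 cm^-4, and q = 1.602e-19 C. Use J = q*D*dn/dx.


Step 1: J = q * D * (dn/dx)
Step 2: J = 1.602e-19 * 47.8 * 5.05e+18
Step 3: J = 3.87e+01 A/cm^2

3.87e+01


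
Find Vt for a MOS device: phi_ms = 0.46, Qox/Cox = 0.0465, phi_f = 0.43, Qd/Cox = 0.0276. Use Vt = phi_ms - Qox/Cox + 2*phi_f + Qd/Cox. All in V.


Step 1: Vt = phi_ms - Qox/Cox + 2*phi_f + Qd/Cox
Step 2: Vt = 0.46 - 0.0465 + 2*0.43 + 0.0276
Step 3: Vt = 0.46 - 0.0465 + 0.86 + 0.0276
Step 4: Vt = 1.3011 V

1.3011


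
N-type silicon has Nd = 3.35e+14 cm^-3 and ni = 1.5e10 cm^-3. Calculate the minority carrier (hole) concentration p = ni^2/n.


Step 1: Since Nd >> ni, n ≈ Nd = 3.35e+14 cm^-3
Step 2: p = ni^2 / n = (1.5e10)^2 / 3.35e+14
Step 3: p = 2.25e20 / 3.35e+14 = 6.72e+05 cm^-3

6.72e+05


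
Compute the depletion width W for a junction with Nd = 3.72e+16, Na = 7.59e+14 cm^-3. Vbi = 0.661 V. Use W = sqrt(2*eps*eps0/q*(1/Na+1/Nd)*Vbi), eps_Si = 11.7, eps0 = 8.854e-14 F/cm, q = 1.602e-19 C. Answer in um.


Step 1: 1/Na + 1/Nd = 1/7.59e+14 + 1/3.72e+16 = 1.34440e-15
Step 2: 2*eps*eps0/q = 2*11.7*8.854e-14/1.602e-19 = 1.293281e+07
Step 3: W^2 = 1.293281e+07 * 1.34440e-15 * 0.661 = 1.14927e-08
Step 4: W = sqrt(1.14927e-08) = 1.072e-04 cm = 1.072 um

1.072


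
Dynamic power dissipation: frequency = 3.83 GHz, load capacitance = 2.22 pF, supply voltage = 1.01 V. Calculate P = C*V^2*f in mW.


Step 1: V^2 = 1.01^2 = 1.0201 V^2
Step 2: P = C*V^2*f = 2.22e-12 F * 1.0201 * 3.83e9 Hz
Step 3: P = 8.67350226e-03 W
Step 4: P = 8.674 mW

8.674


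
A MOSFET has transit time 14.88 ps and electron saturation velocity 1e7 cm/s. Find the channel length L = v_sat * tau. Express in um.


Step 1: tau in seconds = 14.88 ps * 1e-12 = 1.4880e-11 s
Step 2: L = v_sat * tau = 1e7 * 1.4880e-11 = 1.4880e-04 cm
Step 3: L in um = 1.4880e-04 * 1e4 = 1.488 um

1.488


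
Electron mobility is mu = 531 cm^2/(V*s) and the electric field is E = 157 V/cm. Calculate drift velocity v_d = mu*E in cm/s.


Step 1: v_d = mu * E
Step 2: v_d = 531 * 157 = 83367
Step 3: v_d = 8.34e+04 cm/s

8.34e+04


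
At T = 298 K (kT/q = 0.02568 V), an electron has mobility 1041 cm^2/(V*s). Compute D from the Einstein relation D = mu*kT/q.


Step 1: D = mu * (kT/q)
Step 2: D = 1041 * 0.02568
Step 3: D = 26.73 cm^2/s

26.73


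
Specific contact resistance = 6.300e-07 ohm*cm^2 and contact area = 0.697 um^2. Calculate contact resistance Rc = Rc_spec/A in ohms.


Step 1: Convert area to cm^2: 0.697 um^2 = 6.9700e-09 cm^2
Step 2: Rc = Rc_spec / A = 6.300e-07 / 6.9700e-09
Step 3: Rc = 9.04e+01 ohms

9.04e+01


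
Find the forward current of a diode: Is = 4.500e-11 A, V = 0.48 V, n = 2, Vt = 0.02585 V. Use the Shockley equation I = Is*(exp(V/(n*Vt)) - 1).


Step 1: V/(n*Vt) = 0.48/(2*0.02585) = 9.2843
Step 2: exp(9.2843) = 1.0768e+04
Step 3: I = 4.500e-11 * (1.0768e+04 - 1) = 4.85e-07 A

4.85e-07


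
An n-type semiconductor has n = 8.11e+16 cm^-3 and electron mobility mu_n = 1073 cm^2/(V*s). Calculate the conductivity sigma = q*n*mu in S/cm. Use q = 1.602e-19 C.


Step 1: sigma = q * n * mu
Step 2: sigma = 1.602e-19 * 8.11e+16 * 1073
Step 3: sigma = 1.394e+01 S/cm

1.394e+01


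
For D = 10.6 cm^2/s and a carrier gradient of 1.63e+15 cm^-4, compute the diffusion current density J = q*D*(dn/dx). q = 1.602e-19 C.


Step 1: J = q * D * (dn/dx)
Step 2: J = 1.602e-19 * 10.6 * 1.63e+15
Step 3: J = 2.77e-03 A/cm^2

2.77e-03


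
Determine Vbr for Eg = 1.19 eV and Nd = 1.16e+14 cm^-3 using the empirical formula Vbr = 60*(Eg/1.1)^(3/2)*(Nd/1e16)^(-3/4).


Step 1: Eg/1.1 = 1.19/1.1 = 1.081818
Step 2: (Eg/1.1)^1.5 = 1.081818^1.5 = 1.125204
Step 3: (Nd/1e16)^(-0.75) = (0.0116)^(-0.75) = 28.291535
Step 4: Vbr = 60 * 1.125204 * 28.291535 = 1910.0 V

1910.0


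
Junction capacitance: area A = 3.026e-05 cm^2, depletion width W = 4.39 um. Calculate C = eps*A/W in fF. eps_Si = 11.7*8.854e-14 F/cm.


Step 1: eps_Si = 11.7 * 8.854e-14 = 1.035918e-12 F/cm
Step 2: W in cm = 4.39 * 1e-4 = 4.39e-04 cm
Step 3: C = 1.035918e-12 * 3.026e-05 / 4.39e-04 = 7.140519e-14 F
Step 4: C = 71.41 fF

71.41


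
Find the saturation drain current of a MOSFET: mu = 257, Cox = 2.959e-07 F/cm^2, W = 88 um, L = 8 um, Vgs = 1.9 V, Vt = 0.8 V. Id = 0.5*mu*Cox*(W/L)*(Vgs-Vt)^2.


Step 1: Overdrive voltage Vov = Vgs - Vt = 1.9 - 0.8 = 1.1 V
Step 2: W/L = 88/8 = 11
Step 3: Id = 0.5 * 257 * 2.959e-07 * 11 * 1.1^2
Step 4: Id = 5.06e-04 A

5.06e-04


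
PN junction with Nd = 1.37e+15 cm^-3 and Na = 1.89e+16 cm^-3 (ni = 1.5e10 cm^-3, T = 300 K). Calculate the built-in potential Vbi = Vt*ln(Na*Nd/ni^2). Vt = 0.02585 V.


Step 1: Compute Na*Nd/ni^2 = 1.89e+16 * 1.37e+15 / (1.5e10)^2 = 1.1508e+11
Step 2: ln(1.1508e+11) = 25.4689
Step 3: Vbi = 0.02585 * 25.4689 = 0.658 V

0.658


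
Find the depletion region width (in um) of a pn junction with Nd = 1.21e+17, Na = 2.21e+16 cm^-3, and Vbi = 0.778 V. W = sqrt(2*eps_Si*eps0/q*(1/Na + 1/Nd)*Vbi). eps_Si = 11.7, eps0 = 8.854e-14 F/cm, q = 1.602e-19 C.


Step 1: 1/Na + 1/Nd = 1/2.21e+16 + 1/1.21e+17 = 5.35133e-17
Step 2: 2*eps*eps0/q = 2*11.7*8.854e-14/1.602e-19 = 1.293281e+07
Step 3: W^2 = 1.293281e+07 * 5.35133e-17 * 0.778 = 5.38436e-10
Step 4: W = sqrt(5.38436e-10) = 2.320e-05 cm = 0.232 um

0.232


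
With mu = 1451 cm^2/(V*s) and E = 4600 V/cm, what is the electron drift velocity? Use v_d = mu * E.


Step 1: v_d = mu * E
Step 2: v_d = 1451 * 4600 = 6674600
Step 3: v_d = 6.67e+06 cm/s

6.67e+06


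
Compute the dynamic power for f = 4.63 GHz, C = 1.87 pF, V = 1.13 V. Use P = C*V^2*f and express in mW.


Step 1: V^2 = 1.13^2 = 1.2769 V^2
Step 2: P = C*V^2*f = 1.87e-12 F * 1.2769 * 4.63e9 Hz
Step 3: P = 1.105552789e-02 W
Step 4: P = 11.056 mW

11.056


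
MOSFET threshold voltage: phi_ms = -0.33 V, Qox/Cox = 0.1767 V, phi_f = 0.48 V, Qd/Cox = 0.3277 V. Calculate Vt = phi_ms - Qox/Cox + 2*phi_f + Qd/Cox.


Step 1: Vt = phi_ms - Qox/Cox + 2*phi_f + Qd/Cox
Step 2: Vt = -0.33 - 0.1767 + 2*0.48 + 0.3277
Step 3: Vt = -0.33 - 0.1767 + 0.96 + 0.3277
Step 4: Vt = 0.781 V

0.781


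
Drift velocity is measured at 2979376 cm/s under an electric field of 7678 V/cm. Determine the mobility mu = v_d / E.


Step 1: mu = v_d / E
Step 2: mu = 2979376 / 7678
Step 3: mu = 388.04 cm^2/(V*s)

388.04


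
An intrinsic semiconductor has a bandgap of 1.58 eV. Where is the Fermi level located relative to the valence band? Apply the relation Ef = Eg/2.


Step 1: For an intrinsic semiconductor, the Fermi level sits at midgap.
Step 2: Ef = Eg / 2 = 1.58 / 2 = 0.79 eV

0.79


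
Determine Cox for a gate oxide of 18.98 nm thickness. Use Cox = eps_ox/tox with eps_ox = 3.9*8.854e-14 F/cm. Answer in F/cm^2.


Step 1: eps_ox = 3.9 * 8.854e-14 = 3.45306e-13 F/cm
Step 2: tox in cm = 18.98 nm * 1e-7 = 1.8980e-06 cm
Step 3: Cox = 3.45306e-13 / 1.8980e-06 = 1.82e-07 F/cm^2

1.82e-07


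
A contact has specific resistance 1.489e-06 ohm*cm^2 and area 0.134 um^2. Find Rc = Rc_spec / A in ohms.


Step 1: Convert area to cm^2: 0.134 um^2 = 1.3400e-09 cm^2
Step 2: Rc = Rc_spec / A = 1.489e-06 / 1.3400e-09
Step 3: Rc = 1.11e+03 ohms

1.11e+03


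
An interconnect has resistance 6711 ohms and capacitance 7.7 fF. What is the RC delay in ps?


Step 1: tau = R * C
Step 2: tau = 6711 * 7.7 fF = 6711 * 7.7e-15 F
Step 3: tau = 5.16747e-11 s = 51.6747 ps

51.6747


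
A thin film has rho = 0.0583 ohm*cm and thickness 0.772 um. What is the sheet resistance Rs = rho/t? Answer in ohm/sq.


Step 1: Convert thickness to cm: t = 0.772 um = 7.7200e-05 cm
Step 2: Rs = rho / t = 0.0583 / 7.7200e-05
Step 3: Rs = 755.2 ohm/sq

755.2


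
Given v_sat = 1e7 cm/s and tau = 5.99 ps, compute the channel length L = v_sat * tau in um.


Step 1: tau in seconds = 5.99 ps * 1e-12 = 5.9900e-12 s
Step 2: L = v_sat * tau = 1e7 * 5.9900e-12 = 5.9900e-05 cm
Step 3: L in um = 5.9900e-05 * 1e4 = 0.599 um

0.599


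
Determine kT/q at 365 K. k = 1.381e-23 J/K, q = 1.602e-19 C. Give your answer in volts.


Step 1: kT = 1.381e-23 * 365 = 5.04065e-21 J
Step 2: Vt = kT/q = 5.04065e-21 / 1.602e-19
Step 3: Vt = 0.03146 V

0.03146


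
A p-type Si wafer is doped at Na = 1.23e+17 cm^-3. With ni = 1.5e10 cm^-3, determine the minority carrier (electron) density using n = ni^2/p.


Step 1: Majority hole concentration p ≈ Na = 1.23e+17 cm^-3
Step 2: n = ni^2 / Na = (1.5e10)^2 / 1.23e+17
Step 3: n = 1.83e+03 cm^-3

1.83e+03


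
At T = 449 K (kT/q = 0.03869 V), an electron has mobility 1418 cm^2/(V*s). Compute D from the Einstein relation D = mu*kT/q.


Step 1: D = mu * (kT/q)
Step 2: D = 1418 * 0.03869
Step 3: D = 54.86 cm^2/s

54.86


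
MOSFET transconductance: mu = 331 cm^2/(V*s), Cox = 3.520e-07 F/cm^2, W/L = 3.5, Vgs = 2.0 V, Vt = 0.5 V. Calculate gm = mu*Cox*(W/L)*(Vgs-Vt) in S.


Step 1: Vov = Vgs - Vt = 2.0 - 0.5 = 1.5 V
Step 2: gm = mu * Cox * (W/L) * Vov
Step 3: gm = 331 * 3.520e-07 * 3.5 * 1.5 = 6.12e-04 S

6.12e-04


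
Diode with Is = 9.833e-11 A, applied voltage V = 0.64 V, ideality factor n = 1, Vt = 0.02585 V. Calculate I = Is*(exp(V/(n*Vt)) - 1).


Step 1: V/(n*Vt) = 0.64/(1*0.02585) = 24.7582
Step 2: exp(24.7582) = 5.6539e+10
Step 3: I = 9.833e-11 * (5.6539e+10 - 1) = 5.56e+00 A

5.56e+00


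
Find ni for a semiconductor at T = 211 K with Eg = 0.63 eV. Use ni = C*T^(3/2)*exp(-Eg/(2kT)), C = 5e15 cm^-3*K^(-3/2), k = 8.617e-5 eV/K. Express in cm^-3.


Step 1: Compute kT = 8.617e-5 * 211 = 0.01818187 eV
Step 2: Exponent = -Eg/(2kT) = -0.63/(2*0.01818187) = -17.32495
Step 3: T^(3/2) = 211^1.5 = 3064.95
Step 4: ni = 5e15 * 3064.95 * exp(-17.32495) = 4.58e+11 cm^-3

4.58e+11


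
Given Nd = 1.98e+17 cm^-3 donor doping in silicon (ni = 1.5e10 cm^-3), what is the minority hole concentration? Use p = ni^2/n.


Step 1: Since Nd >> ni, n ≈ Nd = 1.98e+17 cm^-3
Step 2: p = ni^2 / n = (1.5e10)^2 / 1.98e+17
Step 3: p = 2.25e20 / 1.98e+17 = 1.14e+03 cm^-3

1.14e+03


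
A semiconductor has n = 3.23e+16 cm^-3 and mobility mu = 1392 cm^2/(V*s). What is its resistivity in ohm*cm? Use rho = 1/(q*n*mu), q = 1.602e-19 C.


Step 1: sigma = q * n * mu = 1.602e-19 * 3.23e+16 * 1392 = 7.20285e+00 S/cm
Step 2: rho = 1 / sigma = 1 / 7.20285e+00 = 0.1388 ohm*cm

0.1388


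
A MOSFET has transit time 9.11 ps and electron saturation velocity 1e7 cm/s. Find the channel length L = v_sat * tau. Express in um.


Step 1: tau in seconds = 9.11 ps * 1e-12 = 9.1100e-12 s
Step 2: L = v_sat * tau = 1e7 * 9.1100e-12 = 9.1100e-05 cm
Step 3: L in um = 9.1100e-05 * 1e4 = 0.911 um

0.911


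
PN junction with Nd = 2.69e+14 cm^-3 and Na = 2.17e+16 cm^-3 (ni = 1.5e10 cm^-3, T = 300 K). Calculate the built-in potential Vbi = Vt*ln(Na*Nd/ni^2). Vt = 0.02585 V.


Step 1: Compute Na*Nd/ni^2 = 2.17e+16 * 2.69e+14 / (1.5e10)^2 = 2.5944e+10
Step 2: ln(2.5944e+10) = 23.9792
Step 3: Vbi = 0.02585 * 23.9792 = 0.62 V

0.62


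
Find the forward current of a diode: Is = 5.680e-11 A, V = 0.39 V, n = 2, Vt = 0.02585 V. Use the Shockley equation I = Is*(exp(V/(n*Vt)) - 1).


Step 1: V/(n*Vt) = 0.39/(2*0.02585) = 7.5435
Step 2: exp(7.5435) = 1.8884e+03
Step 3: I = 5.680e-11 * (1.8884e+03 - 1) = 1.07e-07 A

1.07e-07


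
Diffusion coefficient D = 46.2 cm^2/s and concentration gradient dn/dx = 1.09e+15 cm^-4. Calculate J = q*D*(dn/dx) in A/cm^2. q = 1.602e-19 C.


Step 1: J = q * D * (dn/dx)
Step 2: J = 1.602e-19 * 46.2 * 1.09e+15
Step 3: J = 8.07e-03 A/cm^2

8.07e-03


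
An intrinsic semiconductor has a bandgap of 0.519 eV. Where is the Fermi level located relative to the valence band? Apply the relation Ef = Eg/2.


Step 1: For an intrinsic semiconductor, the Fermi level sits at midgap.
Step 2: Ef = Eg / 2 = 0.519 / 2 = 0.2595 eV

0.2595


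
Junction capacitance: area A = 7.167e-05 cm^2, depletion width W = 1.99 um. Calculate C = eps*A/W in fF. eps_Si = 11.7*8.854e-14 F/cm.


Step 1: eps_Si = 11.7 * 8.854e-14 = 1.035918e-12 F/cm
Step 2: W in cm = 1.99 * 1e-4 = 1.99e-04 cm
Step 3: C = 1.035918e-12 * 7.167e-05 / 1.99e-04 = 3.730866e-13 F
Step 4: C = 373.09 fF

373.09


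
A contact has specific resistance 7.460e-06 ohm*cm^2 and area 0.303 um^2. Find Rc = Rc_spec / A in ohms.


Step 1: Convert area to cm^2: 0.303 um^2 = 3.0300e-09 cm^2
Step 2: Rc = Rc_spec / A = 7.460e-06 / 3.0300e-09
Step 3: Rc = 2.46e+03 ohms

2.46e+03


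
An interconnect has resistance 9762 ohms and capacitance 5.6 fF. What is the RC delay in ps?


Step 1: tau = R * C
Step 2: tau = 9762 * 5.6 fF = 9762 * 5.6e-15 F
Step 3: tau = 5.46672e-11 s = 54.6672 ps

54.6672


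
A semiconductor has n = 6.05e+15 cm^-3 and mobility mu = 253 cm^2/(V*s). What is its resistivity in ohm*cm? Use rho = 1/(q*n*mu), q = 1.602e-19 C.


Step 1: sigma = q * n * mu = 1.602e-19 * 6.05e+15 * 253 = 2.45210e-01 S/cm
Step 2: rho = 1 / sigma = 1 / 2.45210e-01 = 4.078 ohm*cm

4.078


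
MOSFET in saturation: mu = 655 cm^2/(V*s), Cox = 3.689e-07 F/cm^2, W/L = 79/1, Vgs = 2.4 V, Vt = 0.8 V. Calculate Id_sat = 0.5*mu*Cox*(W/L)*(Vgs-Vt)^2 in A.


Step 1: Overdrive voltage Vov = Vgs - Vt = 2.4 - 0.8 = 1.6 V
Step 2: W/L = 79/1 = 79
Step 3: Id = 0.5 * 655 * 3.689e-07 * 79 * 1.6^2
Step 4: Id = 2.44e-02 A

2.44e-02


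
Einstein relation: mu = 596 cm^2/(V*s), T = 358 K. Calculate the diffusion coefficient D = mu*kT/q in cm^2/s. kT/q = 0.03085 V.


Step 1: D = mu * (kT/q)
Step 2: D = 596 * 0.03085
Step 3: D = 18.39 cm^2/s

18.39


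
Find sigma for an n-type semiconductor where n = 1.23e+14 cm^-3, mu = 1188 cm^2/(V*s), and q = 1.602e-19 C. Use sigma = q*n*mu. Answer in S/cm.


Step 1: sigma = q * n * mu
Step 2: sigma = 1.602e-19 * 1.23e+14 * 1188
Step 3: sigma = 2.341e-02 S/cm

2.341e-02


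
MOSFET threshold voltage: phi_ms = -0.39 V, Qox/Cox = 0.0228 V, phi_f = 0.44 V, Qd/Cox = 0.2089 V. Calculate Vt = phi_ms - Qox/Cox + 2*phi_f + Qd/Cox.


Step 1: Vt = phi_ms - Qox/Cox + 2*phi_f + Qd/Cox
Step 2: Vt = -0.39 - 0.0228 + 2*0.44 + 0.2089
Step 3: Vt = -0.39 - 0.0228 + 0.88 + 0.2089
Step 4: Vt = 0.6761 V

0.6761


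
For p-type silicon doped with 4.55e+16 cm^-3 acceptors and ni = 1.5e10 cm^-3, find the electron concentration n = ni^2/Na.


Step 1: Majority hole concentration p ≈ Na = 4.55e+16 cm^-3
Step 2: n = ni^2 / Na = (1.5e10)^2 / 4.55e+16
Step 3: n = 4.95e+03 cm^-3

4.95e+03


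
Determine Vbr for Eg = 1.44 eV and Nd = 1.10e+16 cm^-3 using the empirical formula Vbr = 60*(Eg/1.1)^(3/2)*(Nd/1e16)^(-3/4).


Step 1: Eg/1.1 = 1.44/1.1 = 1.309091
Step 2: (Eg/1.1)^1.5 = 1.309091^1.5 = 1.497803
Step 3: (Nd/1e16)^(-0.75) = (1.1)^(-0.75) = 0.931012
Step 4: Vbr = 60 * 1.497803 * 0.931012 = 83.7 V

83.7


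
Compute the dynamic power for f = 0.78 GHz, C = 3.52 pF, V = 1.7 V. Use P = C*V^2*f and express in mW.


Step 1: V^2 = 1.7^2 = 2.89 V^2
Step 2: P = C*V^2*f = 3.52e-12 F * 2.89 * 0.78e9 Hz
Step 3: P = 7.934784e-03 W
Step 4: P = 7.935 mW

7.935


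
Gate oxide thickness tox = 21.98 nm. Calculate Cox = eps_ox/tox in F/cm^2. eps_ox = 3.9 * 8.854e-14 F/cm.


Step 1: eps_ox = 3.9 * 8.854e-14 = 3.45306e-13 F/cm
Step 2: tox in cm = 21.98 nm * 1e-7 = 2.1980e-06 cm
Step 3: Cox = 3.45306e-13 / 2.1980e-06 = 1.57e-07 F/cm^2

1.57e-07


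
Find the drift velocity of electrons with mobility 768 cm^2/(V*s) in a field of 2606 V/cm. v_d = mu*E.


Step 1: v_d = mu * E
Step 2: v_d = 768 * 2606 = 2001408
Step 3: v_d = 2.00e+06 cm/s

2.00e+06


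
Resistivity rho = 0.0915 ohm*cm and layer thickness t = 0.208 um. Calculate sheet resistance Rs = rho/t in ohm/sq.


Step 1: Convert thickness to cm: t = 0.208 um = 2.0800e-05 cm
Step 2: Rs = rho / t = 0.0915 / 2.0800e-05
Step 3: Rs = 4399.0 ohm/sq

4399.0


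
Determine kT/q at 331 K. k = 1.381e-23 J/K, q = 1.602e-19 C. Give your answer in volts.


Step 1: kT = 1.381e-23 * 331 = 4.57111e-21 J
Step 2: Vt = kT/q = 4.57111e-21 / 1.602e-19
Step 3: Vt = 0.02853 V

0.02853


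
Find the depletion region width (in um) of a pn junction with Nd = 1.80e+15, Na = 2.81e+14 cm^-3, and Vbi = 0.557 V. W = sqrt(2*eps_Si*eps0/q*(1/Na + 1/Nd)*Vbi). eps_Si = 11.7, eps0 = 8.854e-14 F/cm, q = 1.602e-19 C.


Step 1: 1/Na + 1/Nd = 1/2.81e+14 + 1/1.80e+15 = 4.11427e-15
Step 2: 2*eps*eps0/q = 2*11.7*8.854e-14/1.602e-19 = 1.293281e+07
Step 3: W^2 = 1.293281e+07 * 4.11427e-15 * 0.557 = 2.96375e-08
Step 4: W = sqrt(2.96375e-08) = 1.722e-04 cm = 1.722 um

1.722


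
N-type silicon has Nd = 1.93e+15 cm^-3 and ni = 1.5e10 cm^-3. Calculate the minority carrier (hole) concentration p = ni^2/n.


Step 1: Since Nd >> ni, n ≈ Nd = 1.93e+15 cm^-3
Step 2: p = ni^2 / n = (1.5e10)^2 / 1.93e+15
Step 3: p = 2.25e20 / 1.93e+15 = 1.17e+05 cm^-3

1.17e+05


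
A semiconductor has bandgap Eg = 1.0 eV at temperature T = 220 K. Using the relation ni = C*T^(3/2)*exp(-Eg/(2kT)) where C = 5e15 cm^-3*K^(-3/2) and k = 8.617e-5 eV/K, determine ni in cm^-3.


Step 1: Compute kT = 8.617e-5 * 220 = 0.0189574 eV
Step 2: Exponent = -Eg/(2kT) = -1.0/(2*0.0189574) = -26.37492
Step 3: T^(3/2) = 220^1.5 = 3263.13
Step 4: ni = 5e15 * 3263.13 * exp(-26.37492) = 5.73e+07 cm^-3

5.73e+07


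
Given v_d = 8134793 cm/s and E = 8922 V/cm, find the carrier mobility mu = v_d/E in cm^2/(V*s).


Step 1: mu = v_d / E
Step 2: mu = 8134793 / 8922
Step 3: mu = 911.77 cm^2/(V*s)

911.77


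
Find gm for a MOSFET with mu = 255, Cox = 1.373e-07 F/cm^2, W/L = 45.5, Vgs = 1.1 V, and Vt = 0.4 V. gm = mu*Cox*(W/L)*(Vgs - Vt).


Step 1: Vov = Vgs - Vt = 1.1 - 0.4 = 0.7 V
Step 2: gm = mu * Cox * (W/L) * Vov
Step 3: gm = 255 * 1.373e-07 * 45.5 * 0.7 = 1.12e-03 S

1.12e-03


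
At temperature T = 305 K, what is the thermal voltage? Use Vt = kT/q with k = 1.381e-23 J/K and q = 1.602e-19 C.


Step 1: kT = 1.381e-23 * 305 = 4.21205e-21 J
Step 2: Vt = kT/q = 4.21205e-21 / 1.602e-19
Step 3: Vt = 0.02629 V

0.02629


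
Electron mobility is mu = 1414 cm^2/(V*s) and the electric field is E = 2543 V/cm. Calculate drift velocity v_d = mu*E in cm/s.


Step 1: v_d = mu * E
Step 2: v_d = 1414 * 2543 = 3595802
Step 3: v_d = 3.60e+06 cm/s

3.60e+06


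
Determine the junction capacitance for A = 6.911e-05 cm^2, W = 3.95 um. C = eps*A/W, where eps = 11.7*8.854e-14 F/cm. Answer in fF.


Step 1: eps_Si = 11.7 * 8.854e-14 = 1.035918e-12 F/cm
Step 2: W in cm = 3.95 * 1e-4 = 3.95e-04 cm
Step 3: C = 1.035918e-12 * 6.911e-05 / 3.95e-04 = 1.812463e-13 F
Step 4: C = 181.25 fF

181.25


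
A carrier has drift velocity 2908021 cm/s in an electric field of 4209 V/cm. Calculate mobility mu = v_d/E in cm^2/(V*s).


Step 1: mu = v_d / E
Step 2: mu = 2908021 / 4209
Step 3: mu = 690.91 cm^2/(V*s)

690.91


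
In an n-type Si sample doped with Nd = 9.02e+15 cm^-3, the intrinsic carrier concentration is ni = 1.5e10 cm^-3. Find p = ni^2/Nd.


Step 1: Since Nd >> ni, n ≈ Nd = 9.02e+15 cm^-3
Step 2: p = ni^2 / n = (1.5e10)^2 / 9.02e+15
Step 3: p = 2.25e20 / 9.02e+15 = 2.49e+04 cm^-3

2.49e+04


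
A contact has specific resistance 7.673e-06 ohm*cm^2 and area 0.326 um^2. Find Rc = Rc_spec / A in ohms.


Step 1: Convert area to cm^2: 0.326 um^2 = 3.2600e-09 cm^2
Step 2: Rc = Rc_spec / A = 7.673e-06 / 3.2600e-09
Step 3: Rc = 2.35e+03 ohms

2.35e+03
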